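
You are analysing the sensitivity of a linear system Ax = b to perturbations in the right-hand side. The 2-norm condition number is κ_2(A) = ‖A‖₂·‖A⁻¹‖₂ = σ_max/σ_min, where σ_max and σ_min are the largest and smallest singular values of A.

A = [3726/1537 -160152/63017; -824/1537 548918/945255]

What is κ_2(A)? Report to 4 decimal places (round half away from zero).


286.2000

form AᵀA = [14562052/2362369 -229346432/35435535; -229346432/35435535 3612290404/531533025] with trace 8191144/632025 and determinant 144/70225
λ_max, λ_min = (8191144/632025 ± √67091563611136/399455600625)/2 = 324/25, 4/25281
σ_max=√(324/25)=(18/5), σ_min=√(4/25281)=(2/159) → κ = 286.2000


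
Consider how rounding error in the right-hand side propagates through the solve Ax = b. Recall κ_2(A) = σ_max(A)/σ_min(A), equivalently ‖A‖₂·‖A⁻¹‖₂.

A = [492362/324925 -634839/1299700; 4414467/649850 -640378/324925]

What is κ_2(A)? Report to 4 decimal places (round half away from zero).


158.5000

form AᵀA = [2433932213/50244500 -354933117/25122250; -354933117/25122250 828597773/200978000] with trace 84514613/1607824 and determinant 707281/6431296
λ_max, λ_min = (84514613/1607824 ± √7141582627173225/2585098014976)/2 = 841/16, 841/401956
so κ_2 = √((841/16) / (841/401956)) = 158.5000


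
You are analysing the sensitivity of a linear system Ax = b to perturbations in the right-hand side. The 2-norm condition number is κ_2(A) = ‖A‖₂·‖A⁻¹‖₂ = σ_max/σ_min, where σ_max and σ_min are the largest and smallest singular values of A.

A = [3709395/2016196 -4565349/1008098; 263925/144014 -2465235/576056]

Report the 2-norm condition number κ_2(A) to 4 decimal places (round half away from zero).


AᵀA = [32594847525/4833586576 -78181433685/4833586576; -78181433685/4833586576 750618764001/19334346304]; tr = 5213006829/114404416, det = 332150625/1830470656
char-poly roots: 729/16 and 455625/114404416
κ_2(A) = √(λ_max/λ_min) = √((729/16) / (455625/114404416)) = 106.9600

106.9600


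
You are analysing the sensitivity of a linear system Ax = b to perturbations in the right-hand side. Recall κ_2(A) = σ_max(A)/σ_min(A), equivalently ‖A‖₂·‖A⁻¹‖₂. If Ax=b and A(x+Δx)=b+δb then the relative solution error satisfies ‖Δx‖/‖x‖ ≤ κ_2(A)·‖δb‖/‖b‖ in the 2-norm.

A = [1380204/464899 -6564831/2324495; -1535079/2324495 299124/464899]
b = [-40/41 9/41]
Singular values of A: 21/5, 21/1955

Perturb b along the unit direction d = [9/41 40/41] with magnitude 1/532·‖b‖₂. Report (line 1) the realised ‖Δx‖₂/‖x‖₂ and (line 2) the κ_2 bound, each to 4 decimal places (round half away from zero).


0.7350
0.7350

largest singular value 21/5, smallest 21/1955
condition number: (21/5) ÷ (21/1955) = 391.0000
bound on ‖Δx‖/‖x‖: κ·ε = 391.0000·1/532 = 0.7350
solve Ax = b  →  x = [-0.1724 0.1642]
‖b‖ = 1.0000, ‖x‖ = 0.2381
with δb = [0.0004 0.0018], A·Δx = δb → ‖Δx‖ = 0.1750
relative error = 0.7350
so the bound is sharp here: realised error equals the bound


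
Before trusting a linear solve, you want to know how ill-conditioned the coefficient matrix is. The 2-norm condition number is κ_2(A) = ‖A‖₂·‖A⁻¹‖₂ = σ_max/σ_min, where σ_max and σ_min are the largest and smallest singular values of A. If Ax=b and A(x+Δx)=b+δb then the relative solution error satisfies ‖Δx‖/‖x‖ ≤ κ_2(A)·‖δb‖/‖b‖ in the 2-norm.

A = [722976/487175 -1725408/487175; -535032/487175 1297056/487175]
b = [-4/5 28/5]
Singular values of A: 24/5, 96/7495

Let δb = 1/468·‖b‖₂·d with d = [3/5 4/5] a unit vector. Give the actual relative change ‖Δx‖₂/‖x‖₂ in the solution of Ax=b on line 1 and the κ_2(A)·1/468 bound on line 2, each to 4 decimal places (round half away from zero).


0.0030
0.8007

largest singular value 24/5, smallest 96/7495
condition number: (24/5) ÷ (96/7495) = 374.7500
κ_2(A)·‖δb‖/‖b‖ = 0.8007
solve Ax = b  →  x = [287.9487 120.8814]
‖b‖ = 5.6569, ‖x‖ = 312.2928
Δx = A⁻¹·δb where δb = 1/468·5.6569·d; ‖Δx‖ = 0.9437
realised ‖Δx‖/‖x‖ = 0.0030
realised/bound (from unrounded values) ≈ 0.0038


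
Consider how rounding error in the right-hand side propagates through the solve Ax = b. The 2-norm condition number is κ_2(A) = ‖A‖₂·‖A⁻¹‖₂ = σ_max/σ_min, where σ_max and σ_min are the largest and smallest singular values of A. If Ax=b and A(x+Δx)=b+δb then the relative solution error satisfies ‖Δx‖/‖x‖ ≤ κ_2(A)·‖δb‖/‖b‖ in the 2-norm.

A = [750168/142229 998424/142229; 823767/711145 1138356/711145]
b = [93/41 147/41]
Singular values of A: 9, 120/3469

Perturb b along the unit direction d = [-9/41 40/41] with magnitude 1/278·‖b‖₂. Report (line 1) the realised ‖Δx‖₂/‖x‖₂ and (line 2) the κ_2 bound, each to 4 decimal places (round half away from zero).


0.0051
0.9359

σ_max = 9, σ_min = 120/3469
condition number: 9 ÷ (120/3469) = 260.1750
worst-case relative error ≤ 260.1750 × 1/278 = 0.9359
solve Ax = b  →  x = [-69.1800 52.3017]
‖b‖₂ = 4.2426 and ‖x‖₂ = 86.7256
δb = ε·‖b‖·d = [-0.0034 0.0149]; solving A·Δx = δb gives ‖Δx‖ = 0.4412
realised ‖Δx‖/‖x‖ = 0.0051
tightness: 0.0051 against a bound of 0.9359 (unrounded ratio ≈ 0.0054)


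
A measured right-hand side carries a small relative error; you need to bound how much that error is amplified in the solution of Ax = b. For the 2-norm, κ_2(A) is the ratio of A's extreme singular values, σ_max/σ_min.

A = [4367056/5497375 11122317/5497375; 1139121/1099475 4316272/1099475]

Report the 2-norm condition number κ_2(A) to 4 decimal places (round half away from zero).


M = AᵀA = [178239081049/104571390625 593393367168/104571390625; 593393367168/104571390625 2039657560201/104571390625]. tr(M)=3548634626/167314225, det(M)=6996025/6692569
eigenvalues of AᵀA: λ = (tr ± √(tr²−4·det))/2 = 529/25, 330625/6692569
σ_max=√(529/25)=(23/5), σ_min=√(330625/6692569)=(575/2587) → κ = 20.6960

20.6960


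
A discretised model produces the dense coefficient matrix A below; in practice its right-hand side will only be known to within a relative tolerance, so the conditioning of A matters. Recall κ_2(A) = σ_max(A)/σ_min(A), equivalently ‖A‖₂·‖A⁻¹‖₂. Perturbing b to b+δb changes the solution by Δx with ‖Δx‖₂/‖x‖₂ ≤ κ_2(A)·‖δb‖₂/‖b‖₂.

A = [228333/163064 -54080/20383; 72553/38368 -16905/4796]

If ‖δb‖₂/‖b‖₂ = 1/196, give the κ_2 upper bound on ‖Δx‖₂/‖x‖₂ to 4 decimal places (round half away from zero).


M = AᵀA = [2355453369025/425437889536 -552032924625/53179736192; -552032924625/53179736192 129384480625/6647467024]. tr(M)=36802976225/1472103424, det(M)=9765625/1472103424
solving λ² − 36802976225/1472103424·λ + 9765625/1472103424 = 0 gives λ = 25, 390625/1472103424
κ_2(A) = √(λ_max/λ_min) = √(25 / (390625/1472103424)) = 306.9440
bound on ‖Δx‖/‖x‖: κ·ε = 306.9440·1/196 = 1.5660

1.5660


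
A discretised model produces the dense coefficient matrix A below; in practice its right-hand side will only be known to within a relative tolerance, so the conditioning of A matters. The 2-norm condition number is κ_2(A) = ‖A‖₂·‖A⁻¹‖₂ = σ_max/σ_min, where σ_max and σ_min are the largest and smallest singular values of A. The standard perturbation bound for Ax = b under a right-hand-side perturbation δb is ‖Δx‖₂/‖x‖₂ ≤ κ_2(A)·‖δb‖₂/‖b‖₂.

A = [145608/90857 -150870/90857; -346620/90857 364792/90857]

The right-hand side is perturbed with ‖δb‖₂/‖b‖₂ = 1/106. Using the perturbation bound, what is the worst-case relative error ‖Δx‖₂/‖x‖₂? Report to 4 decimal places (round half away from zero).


M = AᵀA = [28840464/1684349 -30282000/1684349; -30282000/1684349 31796564/1684349]. tr(M)=2090932/58081, det(M)=576/58081
λ_max, λ_min = (2090932/58081 ± √4371862810000/3373402561)/2 = 36, 16/58081
σ_max=√36=6, σ_min=√(16/58081)=(4/241) → κ = 361.5000
perturbation bound = 361.5000·1/106 = 3.4104

3.4104


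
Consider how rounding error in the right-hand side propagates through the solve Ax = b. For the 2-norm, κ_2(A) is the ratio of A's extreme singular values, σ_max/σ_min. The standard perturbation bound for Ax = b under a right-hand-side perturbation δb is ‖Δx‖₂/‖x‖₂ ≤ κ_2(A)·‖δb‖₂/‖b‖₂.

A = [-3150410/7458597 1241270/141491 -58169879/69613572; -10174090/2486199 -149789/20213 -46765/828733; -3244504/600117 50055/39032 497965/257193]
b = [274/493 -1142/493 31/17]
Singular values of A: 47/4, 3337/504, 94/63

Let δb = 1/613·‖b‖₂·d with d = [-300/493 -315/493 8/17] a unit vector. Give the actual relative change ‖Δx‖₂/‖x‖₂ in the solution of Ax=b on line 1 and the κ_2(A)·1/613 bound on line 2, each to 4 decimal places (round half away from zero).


0.0024
0.0128

σ_max = 47/4, σ_min = 94/63
κ_2(A) = (47/4) / (94/63) = 7.8750
worst-case relative error ≤ 7.8750 × 1/613 = 0.0128
solve Ax = b  →  x = [0.1869 0.1992 1.3319]
‖b‖₂ = 3.0000 and ‖x‖₂ = 1.3596
with δb = [-0.0030 -0.0031 0.0023], A·Δx = δb → ‖Δx‖ = 0.0033
realised ‖Δx‖/‖x‖ = 0.0024
tightness: 0.0024 against a bound of 0.0128 (unrounded ratio ≈ 0.1878)


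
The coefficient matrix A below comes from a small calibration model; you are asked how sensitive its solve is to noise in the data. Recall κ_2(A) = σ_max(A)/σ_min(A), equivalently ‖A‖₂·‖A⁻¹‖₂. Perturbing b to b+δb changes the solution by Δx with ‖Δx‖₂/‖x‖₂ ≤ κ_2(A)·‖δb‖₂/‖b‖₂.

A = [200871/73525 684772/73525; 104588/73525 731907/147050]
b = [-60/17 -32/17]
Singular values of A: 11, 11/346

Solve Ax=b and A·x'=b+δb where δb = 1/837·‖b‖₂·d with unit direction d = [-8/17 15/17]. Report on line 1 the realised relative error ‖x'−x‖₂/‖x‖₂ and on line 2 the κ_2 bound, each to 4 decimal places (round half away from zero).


0.4134
0.4134

largest singular value 11, smallest 11/346
condition number: 11 ÷ (11/346) = 346.0000
bound on ‖Δx‖/‖x‖: κ·ε = 346.0000·1/837 = 0.4134
solve Ax = b  →  x = [-0.1018 -0.3491]
2-norm of b is 4.0000; of x, 0.3636
δb = ε·‖b‖·d = [-0.0022 0.0042]; solving A·Δx = δb gives ‖Δx‖ = 0.1503
dividing the unrounded norms, ‖Δx‖/‖x‖ = 0.4134
tightness: 0.4134 against a bound of 0.4134; the bound is attained (ratio 1)


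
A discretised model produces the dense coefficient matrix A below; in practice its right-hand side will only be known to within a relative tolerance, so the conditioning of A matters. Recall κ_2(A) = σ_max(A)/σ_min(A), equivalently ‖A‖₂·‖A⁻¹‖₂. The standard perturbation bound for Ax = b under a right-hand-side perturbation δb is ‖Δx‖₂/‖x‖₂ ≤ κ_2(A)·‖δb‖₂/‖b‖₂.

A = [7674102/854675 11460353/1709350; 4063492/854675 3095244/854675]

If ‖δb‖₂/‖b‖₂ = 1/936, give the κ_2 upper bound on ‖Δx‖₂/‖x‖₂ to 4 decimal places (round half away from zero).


form AᵀA = [260912833012/2527575625 195679786059/2527575625; 195679786059/2527575625 587065164577/10110302500] with trace 13045731973/80882420 and determinant 1040578564/2527575625
λ_max, λ_min = (13045731973/80882420 ± √4254508741344001194609/163549146626410000)/2 = 16129/100, 258064/101103025
so κ_2 = √((16129/100) / (258064/101103025)) = 251.3750
κ_2(A)·‖δb‖/‖b‖ = 0.2686

0.2686


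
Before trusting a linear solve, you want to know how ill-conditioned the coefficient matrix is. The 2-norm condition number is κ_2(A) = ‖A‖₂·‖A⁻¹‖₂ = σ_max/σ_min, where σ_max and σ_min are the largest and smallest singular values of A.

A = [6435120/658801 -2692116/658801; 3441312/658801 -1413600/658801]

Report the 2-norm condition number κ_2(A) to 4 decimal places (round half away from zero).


AᵀA = [184267812096/1501795009 -76777606080/1501795009; -76777606080/1501795009 31992226704/1501795009]; tr = 1279645200/8886361, det = 1327104/8886361
λ_max, λ_min = (1279645200/8886361 ± √1637444665382125824/78967411822321)/2 = 144, 9216/8886361
σ_max=√144=12, σ_min=√(9216/8886361)=(96/2981) → κ = 372.6250

372.6250


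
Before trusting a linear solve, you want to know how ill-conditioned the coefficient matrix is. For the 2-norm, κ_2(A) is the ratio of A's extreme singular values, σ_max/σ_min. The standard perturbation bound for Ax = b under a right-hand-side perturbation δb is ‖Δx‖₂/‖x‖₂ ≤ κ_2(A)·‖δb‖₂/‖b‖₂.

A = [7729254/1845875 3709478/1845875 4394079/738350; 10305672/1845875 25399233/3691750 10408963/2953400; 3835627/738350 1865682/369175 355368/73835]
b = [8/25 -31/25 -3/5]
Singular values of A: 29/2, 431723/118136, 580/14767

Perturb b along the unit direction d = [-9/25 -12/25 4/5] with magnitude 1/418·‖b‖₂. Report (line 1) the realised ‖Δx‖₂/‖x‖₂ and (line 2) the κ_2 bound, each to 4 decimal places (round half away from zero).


σ_max = 29/2, σ_min = 580/14767
κ = σ_max/σ_min = (29/2)/(580/14767) = 369.1750
worst-case relative error ≤ 369.1750 × 1/418 = 0.8832
solve Ax = b  →  x = [-0.0414 -0.2287 0.1601]
‖b‖ = 1.4142, ‖x‖ = 0.2822
Δx = A⁻¹·δb where δb = 1/418·1.4142·d; ‖Δx‖ = 0.0861
relative error = 0.3052
tightness: 0.3052 against a bound of 0.8832 (unrounded ratio ≈ 0.3456)

0.3052
0.8832


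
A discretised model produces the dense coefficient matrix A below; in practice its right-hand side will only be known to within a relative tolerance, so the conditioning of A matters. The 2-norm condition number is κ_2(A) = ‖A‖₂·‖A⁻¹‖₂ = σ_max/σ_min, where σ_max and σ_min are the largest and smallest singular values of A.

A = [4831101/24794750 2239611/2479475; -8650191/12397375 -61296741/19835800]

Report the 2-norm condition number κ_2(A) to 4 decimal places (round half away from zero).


387.0400

M = AᵀA = [516228406749/983647404100 917612264151/393458961640; 917612264151/393458961640 6525288532521/629534338624]. tr(M)=101958279489/9362497600, det(M)=1185921/1497999616
λ_max, λ_min = (101958279489/9362497600 ± √10395213176794130861121/87656361310005760000)/2 = 1089/100, 27225/374499904
κ = σ_max/σ_min = (33/10)/(165/19352) = 387.0400


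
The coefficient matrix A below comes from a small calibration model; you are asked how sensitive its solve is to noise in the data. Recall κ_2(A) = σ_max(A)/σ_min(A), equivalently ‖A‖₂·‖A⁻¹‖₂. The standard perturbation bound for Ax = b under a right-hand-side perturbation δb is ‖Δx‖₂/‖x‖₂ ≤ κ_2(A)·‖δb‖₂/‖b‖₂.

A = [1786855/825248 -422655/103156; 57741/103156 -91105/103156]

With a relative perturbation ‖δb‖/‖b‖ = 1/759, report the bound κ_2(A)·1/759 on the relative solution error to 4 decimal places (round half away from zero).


0.0780

M = AᵀA = [2026310689/405136384 -474305265/50642048; -474305265/50642048 55603025/3165128]. tr(M)=31638401/1401856, det(M)=3258025/22429696
eigenvalues of AᵀA: λ = (tr ± √(tr²−4·det))/2 = 361/16, 9025/1401856
σ_max=√(361/16)=(19/4), σ_min=√(9025/1401856)=(95/1184) → κ = 59.2000
perturbation bound = 59.2000·1/759 = 0.0780


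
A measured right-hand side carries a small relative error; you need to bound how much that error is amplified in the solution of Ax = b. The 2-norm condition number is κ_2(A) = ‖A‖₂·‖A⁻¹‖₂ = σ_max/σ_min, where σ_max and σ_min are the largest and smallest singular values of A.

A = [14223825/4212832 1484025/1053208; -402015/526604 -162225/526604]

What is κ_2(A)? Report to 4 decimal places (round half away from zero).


395.2000

form AᵀA = [126508403025/10557973504 13177859625/2639493376; 13177859625/2639493376 1372753125/659873344] with trace 878535225/62473216 and determinant 1265625/999571456
char-poly roots: 225/16 and 5625/62473216
σ_max=√(225/16)=(15/4), σ_min=√(5625/62473216)=(75/7904) → κ = 395.2000


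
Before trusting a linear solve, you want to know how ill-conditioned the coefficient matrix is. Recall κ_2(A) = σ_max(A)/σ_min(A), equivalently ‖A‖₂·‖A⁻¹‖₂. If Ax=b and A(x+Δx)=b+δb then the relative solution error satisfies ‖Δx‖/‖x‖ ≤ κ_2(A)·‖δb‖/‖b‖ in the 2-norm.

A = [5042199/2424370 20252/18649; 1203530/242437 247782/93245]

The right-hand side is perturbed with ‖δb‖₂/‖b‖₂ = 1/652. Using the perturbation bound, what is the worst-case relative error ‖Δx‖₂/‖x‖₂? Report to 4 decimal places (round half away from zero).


M = AᵀA = [1007527910329/34778520100 26866952118/1738926005; 26866952118/1738926005 71649507124/8694630025]. tr(M)=179117777/4813636, det(M)=13845841/752130625
λ_max, λ_min = (179117777/4813636 ± √20050919891969574609/14481932212810000)/2 = 3721/100, 14884/30085225
σ_max=√(3721/100)=(61/10), σ_min=√(14884/30085225)=(122/5485) → κ = 274.2500
bound on ‖Δx‖/‖x‖: κ·ε = 274.2500·1/652 = 0.4206

0.4206


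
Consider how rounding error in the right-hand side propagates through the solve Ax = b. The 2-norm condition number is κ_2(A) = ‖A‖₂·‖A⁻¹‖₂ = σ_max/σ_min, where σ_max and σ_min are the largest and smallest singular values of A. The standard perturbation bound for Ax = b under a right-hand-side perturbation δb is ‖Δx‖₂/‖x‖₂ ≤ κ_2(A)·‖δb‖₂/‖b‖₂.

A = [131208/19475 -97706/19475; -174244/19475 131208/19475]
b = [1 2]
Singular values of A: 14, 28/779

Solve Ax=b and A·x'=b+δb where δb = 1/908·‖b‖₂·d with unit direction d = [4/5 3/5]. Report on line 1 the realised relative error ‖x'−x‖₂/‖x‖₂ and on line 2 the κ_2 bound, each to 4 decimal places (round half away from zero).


0.0012
0.4290

σ_max = 14, σ_min = 28/779
condition number: 14 ÷ (28/779) = 389.5000
perturbation bound = 389.5000·1/908 = 0.4290
solve Ax = b  →  x = [33.3286 44.5571]
‖b‖ = 2.2361, ‖x‖ = 55.6429
with δb = [0.0020 0.0015], A·Δx = δb → ‖Δx‖ = 0.0685
realised ‖Δx‖/‖x‖ = 0.0012
tightness: 0.0012 against a bound of 0.4290 (unrounded ratio ≈ 0.0029)


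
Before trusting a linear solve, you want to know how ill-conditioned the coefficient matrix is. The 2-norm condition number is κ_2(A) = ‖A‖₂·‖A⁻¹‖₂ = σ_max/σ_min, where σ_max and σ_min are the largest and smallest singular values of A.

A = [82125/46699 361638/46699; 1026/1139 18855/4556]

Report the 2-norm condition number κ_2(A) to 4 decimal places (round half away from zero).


M = AᵀA = [29460429/7546009 261794835/15092018; 261794835/15092018 9308396961/120736144]. tr(M)=5817825/71824, det(M)=6561/71824
char-poly roots: 81 and 81/71824
κ_2(A) = √(λ_max/λ_min) = √(81 / (81/71824)) = 268.0000

268.0000


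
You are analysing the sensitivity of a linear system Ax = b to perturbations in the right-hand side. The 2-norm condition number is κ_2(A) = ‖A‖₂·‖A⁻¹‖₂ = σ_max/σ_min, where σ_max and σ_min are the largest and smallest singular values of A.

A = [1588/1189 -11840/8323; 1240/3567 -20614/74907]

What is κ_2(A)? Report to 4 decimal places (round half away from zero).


form AᵀA = [14416/7569 -317200/158949; -317200/158949 7007716/3337929] with trace 15892/3969 and determinant 64/3969
solving λ² − 15892/3969·λ + 64/3969 = 0 gives λ = 4, 16/3969
σ_max=√4=2, σ_min=√(16/3969)=(4/63) → κ = 31.5000

31.5000


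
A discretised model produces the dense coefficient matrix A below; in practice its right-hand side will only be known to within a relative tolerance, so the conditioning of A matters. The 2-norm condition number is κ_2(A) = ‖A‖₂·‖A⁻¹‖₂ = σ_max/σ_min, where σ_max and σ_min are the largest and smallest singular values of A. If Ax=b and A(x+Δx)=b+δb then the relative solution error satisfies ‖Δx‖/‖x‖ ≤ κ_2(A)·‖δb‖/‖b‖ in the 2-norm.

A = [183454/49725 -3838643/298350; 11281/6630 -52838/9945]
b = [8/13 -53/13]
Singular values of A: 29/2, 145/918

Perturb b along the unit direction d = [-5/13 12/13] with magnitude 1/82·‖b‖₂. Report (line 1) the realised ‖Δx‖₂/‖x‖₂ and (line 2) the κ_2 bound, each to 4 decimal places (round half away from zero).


0.0126
1.1195

largest singular value 29/2, smallest 145/918
condition number: (29/2) ÷ (145/918) = 91.8000
κ_2(A)·‖δb‖/‖b‖ = 1.1195
solve Ax = b  →  x = [-24.3305 -7.0246]
‖b‖₂ = 4.1231 and ‖x‖₂ = 25.3242
re-solving with b+δb shifts x by Δx of norm 0.3183
dividing the unrounded norms, ‖Δx‖/‖x‖ = 0.0126
so the bound overstates the realised error by a factor of ≈ 89.0594 (computed from the unrounded values)


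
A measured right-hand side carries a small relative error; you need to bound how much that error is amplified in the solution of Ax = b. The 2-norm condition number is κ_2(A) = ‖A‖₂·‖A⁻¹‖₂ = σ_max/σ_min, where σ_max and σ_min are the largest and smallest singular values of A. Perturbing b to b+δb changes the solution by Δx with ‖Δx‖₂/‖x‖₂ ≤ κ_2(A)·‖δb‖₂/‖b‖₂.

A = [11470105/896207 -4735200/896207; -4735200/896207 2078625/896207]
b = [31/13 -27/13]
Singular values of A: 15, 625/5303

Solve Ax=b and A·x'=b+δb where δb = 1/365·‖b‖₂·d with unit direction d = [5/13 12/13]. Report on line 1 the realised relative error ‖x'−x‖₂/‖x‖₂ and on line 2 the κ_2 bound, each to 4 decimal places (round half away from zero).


0.0087
0.3487

from the listed singular values, σ₁ = 15, σ_n = 625/5303
condition number: 15 ÷ (625/5303) = 127.2720
perturbation bound = 127.2720·1/365 = 0.3487
solve Ax = b  →  x = [-3.0788 -7.9090]
‖b‖₂ = 3.1623 and ‖x‖₂ = 8.4872
re-solving with b+δb shifts x by Δx of norm 0.0735
relative error = 0.0087
so the bound overstates the realised error by a factor of ≈ 40.2581 (computed from the unrounded values)


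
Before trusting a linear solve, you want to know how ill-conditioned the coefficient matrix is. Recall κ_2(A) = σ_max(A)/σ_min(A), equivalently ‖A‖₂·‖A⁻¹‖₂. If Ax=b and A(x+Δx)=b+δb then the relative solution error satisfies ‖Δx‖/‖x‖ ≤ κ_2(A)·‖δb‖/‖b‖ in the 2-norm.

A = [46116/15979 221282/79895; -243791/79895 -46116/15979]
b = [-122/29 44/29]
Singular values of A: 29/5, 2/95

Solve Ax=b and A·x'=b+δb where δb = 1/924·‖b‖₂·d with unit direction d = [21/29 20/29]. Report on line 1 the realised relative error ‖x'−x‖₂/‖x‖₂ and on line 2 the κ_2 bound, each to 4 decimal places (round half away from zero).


from the listed singular values, σ₁ = 29/5, σ_n = 2/95
κ_2(A) = (29/5) / (2/95) = 275.5000
κ_2(A)·‖δb‖/‖b‖ = 0.2982
solve Ax = b  →  x = [65.0178 -69.2687]
2-norm of b is 4.4721; of x, 95.0025
δb = ε·‖b‖·d = [0.0035 0.0033]; solving A·Δx = δb gives ‖Δx‖ = 0.2299
relative error = 0.0024
realised/bound (from unrounded values) ≈ 0.0081

0.0024
0.2982


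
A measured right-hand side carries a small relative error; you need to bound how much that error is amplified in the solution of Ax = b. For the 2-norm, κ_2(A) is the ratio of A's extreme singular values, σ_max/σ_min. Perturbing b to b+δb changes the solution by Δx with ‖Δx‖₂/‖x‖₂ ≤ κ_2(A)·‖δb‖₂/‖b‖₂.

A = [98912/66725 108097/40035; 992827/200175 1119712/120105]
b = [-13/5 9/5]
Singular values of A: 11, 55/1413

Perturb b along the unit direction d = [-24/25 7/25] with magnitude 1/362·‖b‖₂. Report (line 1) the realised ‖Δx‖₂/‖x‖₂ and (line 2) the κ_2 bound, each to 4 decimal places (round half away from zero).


0.0029
0.7807

from the listed singular values, σ₁ = 11, σ_n = 55/1413
κ_2(A) = 11 / (55/1413) = 282.6000
worst-case relative error ≤ 282.6000 × 1/362 = 0.7807
solve Ax = b  →  x = [-67.9626 36.3497]
2-norm of b is 3.1623; of x, 77.0728
re-solving with b+δb shifts x by Δx of norm 0.2244
relative error = 0.0029
tightness: 0.0029 against a bound of 0.7807 (unrounded ratio ≈ 0.0037)


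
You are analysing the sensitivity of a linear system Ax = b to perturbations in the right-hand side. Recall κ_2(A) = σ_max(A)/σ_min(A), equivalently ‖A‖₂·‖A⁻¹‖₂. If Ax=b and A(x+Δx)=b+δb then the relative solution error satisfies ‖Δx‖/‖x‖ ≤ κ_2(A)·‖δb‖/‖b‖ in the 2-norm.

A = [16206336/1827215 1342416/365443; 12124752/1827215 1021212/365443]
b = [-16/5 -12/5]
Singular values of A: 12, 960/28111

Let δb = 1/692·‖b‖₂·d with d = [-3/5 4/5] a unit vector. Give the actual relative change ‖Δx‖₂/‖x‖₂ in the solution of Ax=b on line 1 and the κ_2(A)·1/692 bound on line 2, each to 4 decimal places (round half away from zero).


largest singular value 12, smallest 960/28111
κ = σ_max/σ_min = 12/(960/28111) = 351.3875
perturbation bound = 351.3875·1/692 = 0.5078
solve Ax = b  →  x = [-0.3077 -0.1282]
‖b‖₂ = 4.0000 and ‖x‖₂ = 0.3333
δb = ε·‖b‖·d = [-0.0035 0.0046]; solving A·Δx = δb gives ‖Δx‖ = 0.1693
relative error = 0.5078
realised/bound = 1 exactly: the bound is attained for this b and d

0.5078
0.5078


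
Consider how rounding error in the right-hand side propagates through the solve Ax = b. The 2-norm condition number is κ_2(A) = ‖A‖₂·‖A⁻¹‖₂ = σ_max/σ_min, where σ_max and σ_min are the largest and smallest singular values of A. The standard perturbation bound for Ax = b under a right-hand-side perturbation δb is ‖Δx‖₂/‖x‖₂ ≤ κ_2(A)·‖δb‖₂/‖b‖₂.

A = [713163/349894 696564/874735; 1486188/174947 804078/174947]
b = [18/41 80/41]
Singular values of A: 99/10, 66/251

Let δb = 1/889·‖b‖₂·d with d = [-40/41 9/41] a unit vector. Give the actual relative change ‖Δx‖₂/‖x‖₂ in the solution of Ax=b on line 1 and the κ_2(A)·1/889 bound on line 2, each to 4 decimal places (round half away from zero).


σ_max = 99/10, σ_min = 66/251
κ_2(A) = (99/10) / (66/251) = 37.6500
worst-case relative error ≤ 37.6500 × 1/889 = 0.0424
solve Ax = b  →  x = [0.1783 0.0951]
2-norm of b is 2.0000; of x, 0.2020
with δb = [-0.0022 0.0005], A·Δx = δb → ‖Δx‖ = 0.0086
realised ‖Δx‖/‖x‖ = 0.0424
so the bound is sharp here: realised error equals the bound

0.0424
0.0424


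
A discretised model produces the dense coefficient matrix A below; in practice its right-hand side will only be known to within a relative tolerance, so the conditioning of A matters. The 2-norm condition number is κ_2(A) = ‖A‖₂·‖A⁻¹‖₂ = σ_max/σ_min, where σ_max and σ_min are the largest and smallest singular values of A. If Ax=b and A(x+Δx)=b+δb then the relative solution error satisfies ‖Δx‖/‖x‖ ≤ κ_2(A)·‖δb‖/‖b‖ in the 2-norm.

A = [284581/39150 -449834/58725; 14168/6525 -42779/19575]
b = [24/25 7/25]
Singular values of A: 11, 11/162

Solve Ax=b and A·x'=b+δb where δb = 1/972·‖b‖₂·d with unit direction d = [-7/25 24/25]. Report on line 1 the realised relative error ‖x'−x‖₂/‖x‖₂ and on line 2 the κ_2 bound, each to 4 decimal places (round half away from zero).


largest singular value 11, smallest 11/162
κ_2(A) = 11 / (11/162) = 162.0000
bound on ‖Δx‖/‖x‖: κ·ε = 162.0000·1/972 = 0.1667
solve Ax = b  →  x = [0.0627 -0.0658]
2-norm of b is 1.0000; of x, 0.0909
with δb = [-0.0003 0.0010], A·Δx = δb → ‖Δx‖ = 0.0152
dividing the unrounded norms, ‖Δx‖/‖x‖ = 0.1667
so the bound is sharp here: realised error equals the bound

0.1667
0.1667


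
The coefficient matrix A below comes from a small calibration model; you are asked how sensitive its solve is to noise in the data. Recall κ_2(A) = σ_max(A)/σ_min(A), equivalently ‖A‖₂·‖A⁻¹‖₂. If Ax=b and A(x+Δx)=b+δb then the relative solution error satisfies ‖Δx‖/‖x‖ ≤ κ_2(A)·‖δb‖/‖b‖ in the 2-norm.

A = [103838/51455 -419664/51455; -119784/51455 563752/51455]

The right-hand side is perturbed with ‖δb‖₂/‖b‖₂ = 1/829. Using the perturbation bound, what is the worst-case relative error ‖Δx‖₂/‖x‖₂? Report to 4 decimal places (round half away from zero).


0.0757

M = AᵀA = [1005221476/105904681 -4444221600/105904681; -4444221600/105904681 19757367616/105904681]. tr(M)=12351332/63001, det(M)=614656/63001
eigenvalues of AᵀA: λ = (tr ± √(tr²−4·det))/2 = 196, 3136/63001
κ_2(A) = √(λ_max/λ_min) = √(196 / (3136/63001)) = 62.7500
perturbation bound = 62.7500·1/829 = 0.0757


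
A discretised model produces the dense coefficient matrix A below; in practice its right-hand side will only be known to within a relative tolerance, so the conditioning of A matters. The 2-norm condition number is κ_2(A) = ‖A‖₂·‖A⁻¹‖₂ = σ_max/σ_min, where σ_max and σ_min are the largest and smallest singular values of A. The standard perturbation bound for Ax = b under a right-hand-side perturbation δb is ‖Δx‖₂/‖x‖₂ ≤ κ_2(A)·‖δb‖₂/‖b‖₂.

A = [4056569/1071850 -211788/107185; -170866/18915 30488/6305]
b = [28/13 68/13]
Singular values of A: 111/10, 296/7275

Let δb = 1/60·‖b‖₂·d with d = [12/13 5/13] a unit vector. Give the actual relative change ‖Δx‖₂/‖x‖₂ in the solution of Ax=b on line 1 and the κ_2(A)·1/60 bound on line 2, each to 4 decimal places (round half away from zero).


σ_max = 111/10, σ_min = 296/7275
κ = σ_max/σ_min = (111/10)/(296/7275) = 272.8125
perturbation bound = 272.8125·1/60 = 4.5469
solve Ax = b  →  x = [45.9459 86.9144]
2-norm of b is 5.6569; of x, 98.3115
δb = ε·‖b‖·d = [0.0870 0.0363]; solving A·Δx = δb gives ‖Δx‖ = 2.3172
realised ‖Δx‖/‖x‖ = 0.0236
realised/bound (from unrounded values) ≈ 0.0052

0.0236
4.5469


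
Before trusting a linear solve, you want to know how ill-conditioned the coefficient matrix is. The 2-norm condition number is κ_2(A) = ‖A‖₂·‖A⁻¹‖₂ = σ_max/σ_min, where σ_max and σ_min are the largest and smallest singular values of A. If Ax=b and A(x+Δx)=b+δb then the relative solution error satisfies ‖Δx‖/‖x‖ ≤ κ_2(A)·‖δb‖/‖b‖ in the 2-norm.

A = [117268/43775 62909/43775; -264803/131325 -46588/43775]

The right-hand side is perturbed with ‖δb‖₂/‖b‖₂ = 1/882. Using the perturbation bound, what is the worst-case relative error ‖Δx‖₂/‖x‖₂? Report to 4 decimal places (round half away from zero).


0.3503

form AᵀA = [7755467329/689850225 55149248/9198003; 55149248/9198003 245119361/76650025] with trace 34469002/2387025 and determinant 130321/59675625
char-poly roots: 361/25 and 361/2387025
so κ_2 = √((361/25) / (361/2387025)) = 309.0000
κ_2(A)·‖δb‖/‖b‖ = 0.3503


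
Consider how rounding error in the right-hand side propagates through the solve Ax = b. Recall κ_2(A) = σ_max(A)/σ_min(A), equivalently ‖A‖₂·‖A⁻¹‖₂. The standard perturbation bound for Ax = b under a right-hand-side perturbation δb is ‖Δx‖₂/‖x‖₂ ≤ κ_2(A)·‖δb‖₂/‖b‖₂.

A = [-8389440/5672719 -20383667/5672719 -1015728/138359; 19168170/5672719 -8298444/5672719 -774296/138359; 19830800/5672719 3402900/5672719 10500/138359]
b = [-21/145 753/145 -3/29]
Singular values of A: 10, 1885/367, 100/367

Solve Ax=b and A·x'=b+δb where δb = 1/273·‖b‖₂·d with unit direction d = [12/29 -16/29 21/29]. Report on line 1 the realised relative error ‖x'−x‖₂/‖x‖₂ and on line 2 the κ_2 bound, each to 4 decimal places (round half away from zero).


0.0063
0.1344

from the listed singular values, σ₁ = 10, σ_n = 100/367
κ_2(A) = 10 / (100/367) = 36.7000
perturbation bound = 36.7000·1/273 = 0.1344
solve Ax = b  →  x = [-1.6358 9.9308 -4.5115]
‖b‖₂ = 5.1962 and ‖x‖₂ = 11.0296
Δx = A⁻¹·δb where δb = 1/273·5.1962·d; ‖Δx‖ = 0.0699
relative error = 0.0063
so the bound overstates the realised error by a factor of ≈ 21.2264 (computed from the unrounded values)


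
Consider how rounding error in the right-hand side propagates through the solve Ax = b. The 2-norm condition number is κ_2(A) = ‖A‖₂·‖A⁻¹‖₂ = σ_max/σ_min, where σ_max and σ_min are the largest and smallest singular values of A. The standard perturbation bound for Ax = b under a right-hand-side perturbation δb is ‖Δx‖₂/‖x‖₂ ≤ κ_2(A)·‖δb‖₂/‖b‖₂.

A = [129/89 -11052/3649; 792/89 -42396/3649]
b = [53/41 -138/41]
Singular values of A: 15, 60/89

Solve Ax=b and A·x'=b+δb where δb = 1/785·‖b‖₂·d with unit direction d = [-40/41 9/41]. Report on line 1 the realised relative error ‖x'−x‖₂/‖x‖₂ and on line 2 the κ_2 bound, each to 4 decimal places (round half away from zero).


0.0023
0.0283

from the listed singular values, σ₁ = 15, σ_n = 60/89
κ_2(A) = 15 / (60/89) = 22.2500
bound on ‖Δx‖/‖x‖: κ·ε = 22.2500·1/785 = 0.0283
solve Ax = b  →  x = [-2.4933 -1.6200]
2-norm of b is 3.6056; of x, 2.9734
δb = ε·‖b‖·d = [-0.0045 0.0010]; solving A·Δx = δb gives ‖Δx‖ = 0.0068
realised ‖Δx‖/‖x‖ = 0.0023
tightness: 0.0023 against a bound of 0.0283 (unrounded ratio ≈ 0.0808)


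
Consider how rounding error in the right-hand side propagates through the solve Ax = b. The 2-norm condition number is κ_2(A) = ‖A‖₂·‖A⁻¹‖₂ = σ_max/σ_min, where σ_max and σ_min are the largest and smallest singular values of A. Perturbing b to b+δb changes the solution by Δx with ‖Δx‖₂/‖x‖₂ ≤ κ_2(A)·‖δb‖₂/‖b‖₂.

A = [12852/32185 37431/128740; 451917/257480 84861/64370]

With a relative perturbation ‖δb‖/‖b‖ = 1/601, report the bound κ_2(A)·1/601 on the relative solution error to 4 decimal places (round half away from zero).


AᵀA = [25556229/7887680 4791717/1971920; 4791717/1971920 3593889/1971920]; tr = 7986357/1577536, det = 6561/25240576
solving λ² − 7986357/1577536·λ + 6561/25240576 = 0 gives λ = 81/16, 81/1577536
κ = σ_max/σ_min = (9/4)/(9/1256) = 314.0000
perturbation bound = 314.0000·1/601 = 0.5225

0.5225


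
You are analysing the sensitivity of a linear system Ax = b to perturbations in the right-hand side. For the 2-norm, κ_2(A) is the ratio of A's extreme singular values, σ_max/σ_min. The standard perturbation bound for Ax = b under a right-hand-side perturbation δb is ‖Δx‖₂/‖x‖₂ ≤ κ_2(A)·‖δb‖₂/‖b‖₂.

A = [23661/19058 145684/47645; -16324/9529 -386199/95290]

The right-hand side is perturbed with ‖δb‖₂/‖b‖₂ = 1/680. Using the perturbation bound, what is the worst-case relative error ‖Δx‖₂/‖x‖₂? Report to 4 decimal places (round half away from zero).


form AᵀA = [125056525/27939028 75010320/6984757; 75010320/6984757 720138397/27939028] with trace 32507497/1074578 and determinant 366025/8596624
λ_max, λ_min = (32507497/1074578 ± √264135174999696/288679469521)/2 = 121/4, 3025/2149156
σ_max=√(121/4)=(11/2), σ_min=√(3025/2149156)=(55/1466) → κ = 146.6000
bound on ‖Δx‖/‖x‖: κ·ε = 146.6000·1/680 = 0.2156

0.2156


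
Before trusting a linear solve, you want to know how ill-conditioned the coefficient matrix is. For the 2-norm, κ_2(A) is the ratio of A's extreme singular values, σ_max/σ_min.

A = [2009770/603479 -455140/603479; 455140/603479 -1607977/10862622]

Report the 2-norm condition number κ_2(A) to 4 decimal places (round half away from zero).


M = AᵀA = [2526072500/216648961 -5115090890/1949840649; -5115090890/1949840649 41465183809/70194263364]. tr(M)=511548289/41757444, det(M)=60025/10439361
char-poly roots: 49/4 and 4900/10439361
so κ_2 = √((49/4) / (4900/10439361)) = 161.5500

161.5500


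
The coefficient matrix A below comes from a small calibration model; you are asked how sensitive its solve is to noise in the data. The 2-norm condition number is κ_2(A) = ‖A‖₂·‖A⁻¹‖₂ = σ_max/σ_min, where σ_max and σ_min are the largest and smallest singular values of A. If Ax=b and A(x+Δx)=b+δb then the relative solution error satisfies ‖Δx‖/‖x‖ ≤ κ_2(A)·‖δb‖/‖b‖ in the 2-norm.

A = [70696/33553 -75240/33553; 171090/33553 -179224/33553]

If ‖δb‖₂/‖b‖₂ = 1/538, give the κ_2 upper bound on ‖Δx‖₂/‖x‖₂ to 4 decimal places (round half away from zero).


0.6617

form AᵀA = [202779364/6661561 -212914800/6661561; -212914800/6661561 223563904/6661561] with trace 506948/7921 and determinant 256/7921
char-poly roots: 64 and 4/7921
so κ_2 = √(64 / (4/7921)) = 356.0000
perturbation bound = 356.0000·1/538 = 0.6617


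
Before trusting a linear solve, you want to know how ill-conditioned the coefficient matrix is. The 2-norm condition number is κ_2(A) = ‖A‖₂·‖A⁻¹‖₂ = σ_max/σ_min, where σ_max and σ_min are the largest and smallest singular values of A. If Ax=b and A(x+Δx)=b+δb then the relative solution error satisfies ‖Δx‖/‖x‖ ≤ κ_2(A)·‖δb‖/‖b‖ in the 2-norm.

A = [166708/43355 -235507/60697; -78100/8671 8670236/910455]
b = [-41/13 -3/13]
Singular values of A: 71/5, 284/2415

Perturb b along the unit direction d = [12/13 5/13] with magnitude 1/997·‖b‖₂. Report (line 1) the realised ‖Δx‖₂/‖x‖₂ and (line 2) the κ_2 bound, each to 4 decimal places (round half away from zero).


0.0011
0.1211

σ_max = 71/5, σ_min = 284/2415
κ_2(A) = (71/5) / (284/2415) = 120.7500
worst-case relative error ≤ 120.7500 × 1/997 = 0.1211
solve Ax = b  →  x = [-18.5217 -17.5425]
‖b‖₂ = 3.1623 and ‖x‖₂ = 25.5107
re-solving with b+δb shifts x by Δx of norm 0.0270
realised ‖Δx‖/‖x‖ = 0.0011
realised/bound (from unrounded values) ≈ 0.0087


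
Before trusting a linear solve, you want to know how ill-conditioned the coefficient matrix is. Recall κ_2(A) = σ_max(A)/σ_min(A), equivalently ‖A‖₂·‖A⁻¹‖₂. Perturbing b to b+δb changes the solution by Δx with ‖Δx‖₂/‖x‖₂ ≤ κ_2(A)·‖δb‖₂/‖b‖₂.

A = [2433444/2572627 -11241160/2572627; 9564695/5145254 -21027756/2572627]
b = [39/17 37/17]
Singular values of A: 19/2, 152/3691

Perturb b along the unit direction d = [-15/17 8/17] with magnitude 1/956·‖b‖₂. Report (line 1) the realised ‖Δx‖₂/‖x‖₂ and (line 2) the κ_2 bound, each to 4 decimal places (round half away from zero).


0.0033
0.2413

largest singular value 19/2, smallest 152/3691
κ = σ_max/σ_min = (19/2)/(152/3691) = 230.6875
κ_2(A)·‖δb‖/‖b‖ = 0.2413
solve Ax = b  →  x = [-23.6213 -5.6385]
‖b‖ = 3.1623, ‖x‖ = 24.2849
Δx = A⁻¹·δb where δb = 1/956·3.1623·d; ‖Δx‖ = 0.0803
dividing the unrounded norms, ‖Δx‖/‖x‖ = 0.0033
realised/bound (from unrounded values) ≈ 0.0137


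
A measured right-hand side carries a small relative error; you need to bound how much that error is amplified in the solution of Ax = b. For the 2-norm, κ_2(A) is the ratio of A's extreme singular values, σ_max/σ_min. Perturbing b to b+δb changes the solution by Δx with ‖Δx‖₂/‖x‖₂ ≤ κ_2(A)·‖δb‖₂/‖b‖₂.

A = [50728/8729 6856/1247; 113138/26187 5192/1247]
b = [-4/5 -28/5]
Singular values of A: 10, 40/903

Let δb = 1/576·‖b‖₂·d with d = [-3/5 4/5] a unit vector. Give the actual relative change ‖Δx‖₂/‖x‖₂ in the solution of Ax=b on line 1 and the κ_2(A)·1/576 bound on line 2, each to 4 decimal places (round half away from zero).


from the listed singular values, σ₁ = 10, σ_n = 40/903
κ = σ_max/σ_min = 10/(40/903) = 225.7500
worst-case relative error ≤ 225.7500 × 1/576 = 0.3919
solve Ax = b  →  x = [61.9862 -65.6655]
‖b‖ = 5.6569, ‖x‖ = 90.3009
with δb = [-0.0059 0.0079], A·Δx = δb → ‖Δx‖ = 0.2217
dividing the unrounded norms, ‖Δx‖/‖x‖ = 0.0025
so the bound overstates the realised error by a factor of ≈ 159.6309 (computed from the unrounded values)

0.0025
0.3919


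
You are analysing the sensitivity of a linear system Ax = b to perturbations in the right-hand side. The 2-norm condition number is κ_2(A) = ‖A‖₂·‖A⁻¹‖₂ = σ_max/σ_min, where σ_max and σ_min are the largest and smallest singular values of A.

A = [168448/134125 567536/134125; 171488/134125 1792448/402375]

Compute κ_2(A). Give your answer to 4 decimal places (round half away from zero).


M = AᵀA = [68707328/21390625 706521088/64171875; 706521088/64171875 7267234048/192515625]. tr(M)=2523392/61605, det(M)=262144/7700625
λ_max, λ_min = (2523392/61605 ± √159174760136704/94879400625)/2 = 1024/25, 256/308025
so κ_2 = √((1024/25) / (256/308025)) = 222.0000

222.0000
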